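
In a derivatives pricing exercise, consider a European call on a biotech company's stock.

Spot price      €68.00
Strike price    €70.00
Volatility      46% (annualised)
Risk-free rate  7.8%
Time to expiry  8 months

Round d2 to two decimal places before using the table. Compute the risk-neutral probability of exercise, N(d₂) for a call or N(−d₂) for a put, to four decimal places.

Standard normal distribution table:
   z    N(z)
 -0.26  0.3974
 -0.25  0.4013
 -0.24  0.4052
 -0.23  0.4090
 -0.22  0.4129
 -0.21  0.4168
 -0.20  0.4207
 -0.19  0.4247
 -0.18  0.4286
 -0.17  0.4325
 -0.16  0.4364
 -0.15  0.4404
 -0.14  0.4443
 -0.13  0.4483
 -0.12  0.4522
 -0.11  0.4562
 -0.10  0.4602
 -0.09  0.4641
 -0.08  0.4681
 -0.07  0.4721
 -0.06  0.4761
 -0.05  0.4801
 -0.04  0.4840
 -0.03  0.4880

0.4483

T = 0.6667;  σ√T = 0.3756
d₁ = [ln(68/70) + (0.078 + 0.46²/2)·0.6667] / 0.3756 = [-0.0290 + 0.1225] / 0.3756 = 0.2491 → 0.25
d₂ = d₁ − σ√T = 0.2491 − 0.3756 = -0.1265 → -0.13
Pr(exercise) under Q = N(d₂) = 0.4483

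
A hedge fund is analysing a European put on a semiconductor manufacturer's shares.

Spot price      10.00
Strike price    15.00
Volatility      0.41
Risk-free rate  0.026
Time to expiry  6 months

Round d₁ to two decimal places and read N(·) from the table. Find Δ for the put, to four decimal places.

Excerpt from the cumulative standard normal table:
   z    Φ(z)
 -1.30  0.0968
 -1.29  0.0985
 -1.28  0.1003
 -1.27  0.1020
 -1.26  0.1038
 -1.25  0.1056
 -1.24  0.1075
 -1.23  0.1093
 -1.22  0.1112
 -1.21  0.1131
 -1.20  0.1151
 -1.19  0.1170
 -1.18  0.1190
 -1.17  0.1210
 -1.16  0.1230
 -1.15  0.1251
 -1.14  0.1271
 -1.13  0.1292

-0.8869

σ√T = 0.41·√0.5 = 0.2899
ln(S/K) + (r + σ²/2)T = ln(10/15) + (0.026 + 0.41²/2)·0.5 = -0.4055 + 0.0550 = -0.3504
d₁ = -0.3504 / 0.2899 = -1.2088 ≈ -1.21
N(d₁) = N(-1.21) = 0.1131
Δ_put = N(d₁) − 1 = 0.1131 − 1 = -0.8869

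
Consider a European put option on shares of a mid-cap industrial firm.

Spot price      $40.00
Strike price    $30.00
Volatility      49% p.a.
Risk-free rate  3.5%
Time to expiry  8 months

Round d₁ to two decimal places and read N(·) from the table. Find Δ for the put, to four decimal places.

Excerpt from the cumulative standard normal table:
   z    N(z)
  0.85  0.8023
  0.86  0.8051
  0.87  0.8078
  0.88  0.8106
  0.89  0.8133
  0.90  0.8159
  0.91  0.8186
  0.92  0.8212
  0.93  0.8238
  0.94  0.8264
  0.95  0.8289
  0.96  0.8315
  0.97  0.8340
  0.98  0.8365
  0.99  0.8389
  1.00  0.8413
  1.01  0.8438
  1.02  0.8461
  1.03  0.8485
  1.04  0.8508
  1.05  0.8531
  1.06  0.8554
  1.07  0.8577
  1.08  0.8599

-0.1635

σ√T = 0.49·√0.6667 = 0.4001
d₁ = [ln(40/30) + (0.035 + 0.49²/2)·0.6667] / 0.4001 = [0.2877 + 0.1034] / 0.4001 = 0.9774 → 0.98
N(d₁) = N(0.98) = 0.8365
Δ_put = N(d₁) − 1 = 0.8365 − 1 = -0.1635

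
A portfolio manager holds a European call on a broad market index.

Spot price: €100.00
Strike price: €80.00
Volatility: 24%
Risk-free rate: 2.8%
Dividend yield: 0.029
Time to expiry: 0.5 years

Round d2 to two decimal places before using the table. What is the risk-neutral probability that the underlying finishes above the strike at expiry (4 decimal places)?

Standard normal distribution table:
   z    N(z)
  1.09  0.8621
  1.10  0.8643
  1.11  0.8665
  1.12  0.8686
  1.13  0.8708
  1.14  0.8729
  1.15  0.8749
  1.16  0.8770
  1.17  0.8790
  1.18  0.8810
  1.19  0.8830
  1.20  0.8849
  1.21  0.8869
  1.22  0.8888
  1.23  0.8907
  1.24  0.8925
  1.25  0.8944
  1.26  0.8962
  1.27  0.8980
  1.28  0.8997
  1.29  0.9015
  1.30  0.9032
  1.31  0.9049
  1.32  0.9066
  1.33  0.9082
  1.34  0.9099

T = 0.5;  σ√T = 0.1697
d₁ = [ln(100/80) + (0.028 − 0.029 + 0.24²/2)·0.5] / 0.1697 = [0.2231 + 0.0139] / 0.1697 = 1.3968 ≈ 1.40
d₂ = d₁ − σ√T = 1.3968 − 0.1697 = 1.2271 ≈ 1.23
Pr(exercise) under Q = N(d₂) = 0.8907

0.8907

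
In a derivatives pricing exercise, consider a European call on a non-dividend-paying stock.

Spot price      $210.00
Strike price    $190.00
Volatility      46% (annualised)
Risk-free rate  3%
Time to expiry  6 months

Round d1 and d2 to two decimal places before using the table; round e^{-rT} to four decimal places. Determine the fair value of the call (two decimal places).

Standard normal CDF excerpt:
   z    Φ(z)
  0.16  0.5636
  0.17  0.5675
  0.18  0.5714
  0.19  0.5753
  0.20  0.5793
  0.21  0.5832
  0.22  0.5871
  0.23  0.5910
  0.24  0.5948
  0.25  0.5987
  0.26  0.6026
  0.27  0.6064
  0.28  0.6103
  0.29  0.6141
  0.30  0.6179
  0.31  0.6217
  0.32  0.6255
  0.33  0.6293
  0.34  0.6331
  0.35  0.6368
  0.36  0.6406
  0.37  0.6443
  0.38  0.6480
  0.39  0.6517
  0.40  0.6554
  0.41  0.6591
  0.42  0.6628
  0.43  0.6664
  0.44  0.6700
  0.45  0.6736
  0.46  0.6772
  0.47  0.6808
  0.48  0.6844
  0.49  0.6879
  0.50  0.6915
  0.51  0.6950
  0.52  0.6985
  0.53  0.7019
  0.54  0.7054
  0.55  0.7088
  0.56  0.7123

$39.01

σ√T = 0.46 × 0.7071 = 0.3253
d₁ = [ln(210/190) + (0.03 + 0.46²/2)·0.5] / 0.3253 = [0.1001 + 0.0679] / 0.3253 = 0.5164 → 0.52
d₂ = d₁ − σ√T = 0.5164 − 0.3253 = 0.1912 → 0.19
exp(−rT) = exp(−0.03·0.5) = 0.9851
C = 210·N(0.52) − 190·0.9851·N(0.19) = 210·0.6985 − 190·0.9851·0.5753 = 146.6850 − 107.6783 = 39.0067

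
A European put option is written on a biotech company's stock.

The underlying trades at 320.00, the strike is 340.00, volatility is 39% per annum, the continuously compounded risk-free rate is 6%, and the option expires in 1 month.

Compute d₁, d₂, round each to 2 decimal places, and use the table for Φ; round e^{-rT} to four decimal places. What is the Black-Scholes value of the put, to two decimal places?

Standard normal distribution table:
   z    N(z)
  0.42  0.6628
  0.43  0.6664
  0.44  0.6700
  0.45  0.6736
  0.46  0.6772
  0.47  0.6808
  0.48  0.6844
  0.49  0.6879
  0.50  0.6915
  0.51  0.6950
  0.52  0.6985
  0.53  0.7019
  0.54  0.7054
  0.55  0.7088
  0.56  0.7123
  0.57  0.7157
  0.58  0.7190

T = 0.08333;  σ√T = 0.1126
d₁ = [ln(320/340) + (0.06 + 0.39²/2)·0.08333] / 0.1126 = [-0.0606 + 0.0113] / 0.1126 = -0.4378 ≈ -0.44
d₂ = d₁ − σ√T = -0.4378 − 0.1126 = -0.5504 ≈ -0.55
exp(−rT) = exp(−0.06·0.08333) = 0.9950
N(−d₂) = N(0.55) = 0.7088;  N(−d₁) = N(0.44) = 0.6700
P = 340·0.9950·0.7088 − 320·0.6700 = 239.7870 − 214.4000 = 25.3870

25.39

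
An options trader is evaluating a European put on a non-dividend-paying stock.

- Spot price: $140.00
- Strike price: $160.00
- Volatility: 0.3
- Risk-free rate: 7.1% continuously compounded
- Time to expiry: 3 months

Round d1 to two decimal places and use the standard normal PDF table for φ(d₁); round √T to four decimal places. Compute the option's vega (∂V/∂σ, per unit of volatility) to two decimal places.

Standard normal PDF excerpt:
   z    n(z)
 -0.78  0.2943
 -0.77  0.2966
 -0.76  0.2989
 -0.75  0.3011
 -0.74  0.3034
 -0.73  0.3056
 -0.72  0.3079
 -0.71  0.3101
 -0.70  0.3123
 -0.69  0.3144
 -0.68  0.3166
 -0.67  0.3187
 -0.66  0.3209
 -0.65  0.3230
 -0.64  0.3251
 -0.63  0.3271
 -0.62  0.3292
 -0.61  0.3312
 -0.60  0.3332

σ√T = 0.3 × 0.5000 = 0.1500
d₁ = [ln(140/160) + (0.071 + 0.3²/2)·0.25] / 0.1500 = [-0.1335 + 0.0290] / 0.1500 = -0.6969 → -0.70
√T = √0.25 = 0.5000
φ(d₁) = φ(-0.70) = 0.3123
vega = S·φ(d₁)·√T = 140·0.3123·0.5000 = 21.8610

21.86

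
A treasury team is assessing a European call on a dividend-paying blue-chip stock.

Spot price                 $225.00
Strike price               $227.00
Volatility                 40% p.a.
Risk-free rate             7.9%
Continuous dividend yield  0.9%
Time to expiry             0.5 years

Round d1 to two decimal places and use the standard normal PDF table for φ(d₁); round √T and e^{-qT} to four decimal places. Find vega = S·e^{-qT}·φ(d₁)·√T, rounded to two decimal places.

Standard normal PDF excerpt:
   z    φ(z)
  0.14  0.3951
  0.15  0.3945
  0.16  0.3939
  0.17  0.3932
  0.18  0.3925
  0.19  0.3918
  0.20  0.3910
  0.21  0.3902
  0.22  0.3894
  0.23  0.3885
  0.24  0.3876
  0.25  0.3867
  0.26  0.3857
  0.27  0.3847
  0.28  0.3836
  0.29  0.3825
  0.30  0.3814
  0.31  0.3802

61.53

σ√T = 0.4 × 0.7071 = 0.2828
ln(S/K) + (r − q + σ²/2)T = ln(225/227) + (0.079 − 0.009 + 0.4²/2)·0.5 = -0.0088 + 0.0750 = 0.0662
d₁ = 0.0662 / 0.2828 = 0.2339 ⇒ 0.23
√T = √0.5 = 0.7071
φ(d₁) = φ(0.23) = 0.3885
exp(−qT) = exp(−0.009·0.5) = 0.9955
vega = S·exp(−qT)·φ(d₁)·√T = 225·0.9955·0.3885·0.7071 = 61.5312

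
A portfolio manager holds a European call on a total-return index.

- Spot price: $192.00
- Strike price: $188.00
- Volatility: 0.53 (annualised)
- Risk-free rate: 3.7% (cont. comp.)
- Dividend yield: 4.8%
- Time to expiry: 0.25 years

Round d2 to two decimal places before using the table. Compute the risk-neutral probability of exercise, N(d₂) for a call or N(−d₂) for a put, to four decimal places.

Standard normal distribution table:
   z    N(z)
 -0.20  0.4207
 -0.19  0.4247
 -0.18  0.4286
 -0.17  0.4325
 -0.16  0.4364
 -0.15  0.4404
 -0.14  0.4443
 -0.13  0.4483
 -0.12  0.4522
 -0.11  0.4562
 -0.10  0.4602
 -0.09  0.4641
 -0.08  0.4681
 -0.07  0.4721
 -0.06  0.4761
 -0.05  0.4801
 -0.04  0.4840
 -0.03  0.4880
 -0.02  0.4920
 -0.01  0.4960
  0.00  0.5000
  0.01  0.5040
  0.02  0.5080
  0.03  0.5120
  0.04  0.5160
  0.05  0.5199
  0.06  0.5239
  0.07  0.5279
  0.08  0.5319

σ√T = 0.53 × 0.5000 = 0.2650
ln(S/K) + (r − q + σ²/2)T = ln(192/188) + (0.037 − 0.048 + 0.53²/2)·0.25 = 0.0211 + 0.0324 = 0.0534
d₁ = 0.0534 / 0.2650 = 0.2016 ≈ 0.20
d₂ = d₁ − σ√T = 0.2016 − 0.2650 = -0.0634 ≈ -0.06
Pr(exercise) under Q = N(d₂) = 0.4761

0.4761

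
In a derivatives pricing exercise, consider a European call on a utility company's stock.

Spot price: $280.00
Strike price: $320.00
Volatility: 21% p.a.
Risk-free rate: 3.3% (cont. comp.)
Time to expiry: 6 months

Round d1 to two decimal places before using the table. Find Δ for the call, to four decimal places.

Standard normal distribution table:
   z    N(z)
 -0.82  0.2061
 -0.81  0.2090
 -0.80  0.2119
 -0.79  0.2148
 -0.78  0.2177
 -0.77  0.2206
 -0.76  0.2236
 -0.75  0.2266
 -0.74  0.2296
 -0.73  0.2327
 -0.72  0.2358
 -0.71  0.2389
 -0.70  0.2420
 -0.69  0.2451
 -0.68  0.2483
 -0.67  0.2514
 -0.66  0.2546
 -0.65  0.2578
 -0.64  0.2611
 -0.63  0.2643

0.2389

T = 0.5;  σ√T = 0.1485
d₁ = [ln(280/320) + (0.033 + 0.21²/2)·0.5] / 0.1485 = [-0.1335 + 0.0275] / 0.1485 = -0.7139 ⇒ -0.71
N(d₁) = N(-0.71) = 0.2389
Δ_call = N(d₁) = 0.2389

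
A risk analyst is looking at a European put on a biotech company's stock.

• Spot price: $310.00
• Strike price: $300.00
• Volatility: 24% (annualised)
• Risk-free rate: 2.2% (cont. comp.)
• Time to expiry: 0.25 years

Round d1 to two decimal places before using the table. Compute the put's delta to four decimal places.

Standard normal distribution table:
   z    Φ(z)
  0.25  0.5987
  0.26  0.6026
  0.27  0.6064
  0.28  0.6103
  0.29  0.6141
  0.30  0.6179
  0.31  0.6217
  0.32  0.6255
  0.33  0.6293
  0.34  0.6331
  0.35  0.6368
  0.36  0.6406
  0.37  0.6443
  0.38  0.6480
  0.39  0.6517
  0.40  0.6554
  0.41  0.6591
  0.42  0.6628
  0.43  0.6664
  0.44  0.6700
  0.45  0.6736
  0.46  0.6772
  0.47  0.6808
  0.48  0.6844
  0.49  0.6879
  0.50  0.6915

σ√T = 0.24·√0.25 = 0.1200
d₁ = [ln(310/300) + (0.022 + 0.24²/2)·0.25] / 0.1200 = [0.0328 + 0.0127] / 0.1200 = 0.3791 → 0.38
N(d₁) = N(0.38) = 0.6480
Δ_put = N(d₁) − 1 = 0.6480 − 1 = -0.3520

-0.3520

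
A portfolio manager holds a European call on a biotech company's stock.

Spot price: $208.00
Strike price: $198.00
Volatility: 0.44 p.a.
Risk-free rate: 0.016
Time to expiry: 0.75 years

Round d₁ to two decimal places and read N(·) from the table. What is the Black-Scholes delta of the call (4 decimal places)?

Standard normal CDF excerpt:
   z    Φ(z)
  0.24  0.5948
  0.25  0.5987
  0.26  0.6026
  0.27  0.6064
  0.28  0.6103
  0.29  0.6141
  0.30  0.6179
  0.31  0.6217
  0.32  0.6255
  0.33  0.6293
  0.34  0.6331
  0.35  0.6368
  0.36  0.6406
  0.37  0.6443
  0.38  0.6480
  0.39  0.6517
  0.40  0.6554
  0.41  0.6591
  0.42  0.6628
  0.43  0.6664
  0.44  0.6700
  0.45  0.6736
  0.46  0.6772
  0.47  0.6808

T = 0.75;  σ√T = 0.3811
d₁ = [ln(208/198) + (0.016 + ½·0.44²)·0.75] / (σ√T) = (0.0493 + 0.0846) / 0.3811 = 0.3513 → 0.35
N(d₁) = N(0.35) = 0.6368
Δ_call = N(d₁) = 0.6368

0.6368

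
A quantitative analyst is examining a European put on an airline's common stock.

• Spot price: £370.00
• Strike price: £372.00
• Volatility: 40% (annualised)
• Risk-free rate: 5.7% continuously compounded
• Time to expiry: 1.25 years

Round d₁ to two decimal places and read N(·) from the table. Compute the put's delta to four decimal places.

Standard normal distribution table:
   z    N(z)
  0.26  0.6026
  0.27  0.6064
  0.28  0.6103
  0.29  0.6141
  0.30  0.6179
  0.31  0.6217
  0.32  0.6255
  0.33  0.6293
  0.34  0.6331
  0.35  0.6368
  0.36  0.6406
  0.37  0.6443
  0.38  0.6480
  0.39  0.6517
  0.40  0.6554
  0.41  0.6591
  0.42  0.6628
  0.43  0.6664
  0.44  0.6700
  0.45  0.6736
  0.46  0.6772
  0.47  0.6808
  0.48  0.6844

σ√T = 0.4 × 1.1180 = 0.4472
d₁ = [ln(370/372) + (0.057 + 0.4²/2)·1.25] / 0.4472 = [-0.0054 + 0.1713] / 0.4472 = 0.3709 which rounds to 0.37
N(d₁) = N(0.37) = 0.6443
Δ_put = N(d₁) − 1 = 0.6443 − 1 = -0.3557

-0.3557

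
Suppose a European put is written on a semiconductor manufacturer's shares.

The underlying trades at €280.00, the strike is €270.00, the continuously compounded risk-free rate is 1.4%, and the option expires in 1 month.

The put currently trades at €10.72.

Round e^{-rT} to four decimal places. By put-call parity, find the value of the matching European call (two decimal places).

exp(−rT) = exp(−0.014·0.08333) = 0.9988
Put-call parity: C − P = S − K·e^(−rT) = 280 − 270·0.9988 = 280 − 269.6760 = 10.3240
C = P + (C − P) = 10.72 + (10.3240) = 21.0440

€21.04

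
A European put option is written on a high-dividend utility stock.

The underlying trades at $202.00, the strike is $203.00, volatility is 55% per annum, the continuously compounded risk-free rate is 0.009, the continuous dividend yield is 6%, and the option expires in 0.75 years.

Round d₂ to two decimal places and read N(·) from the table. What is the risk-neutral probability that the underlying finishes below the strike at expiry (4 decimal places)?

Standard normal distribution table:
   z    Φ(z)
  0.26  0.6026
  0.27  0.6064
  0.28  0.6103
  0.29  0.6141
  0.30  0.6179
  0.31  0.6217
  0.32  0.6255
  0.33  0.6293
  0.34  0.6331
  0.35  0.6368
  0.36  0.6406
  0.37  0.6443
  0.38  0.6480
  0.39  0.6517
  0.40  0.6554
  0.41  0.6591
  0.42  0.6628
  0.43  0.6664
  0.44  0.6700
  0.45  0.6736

T = 0.75;  σ√T = 0.4763
d₁ = [ln(202/203) + (0.009 − 0.06 + ½·0.55²)·0.75] / (σ√T) = (-0.0049 + 0.0752) / 0.4763 = 0.1475 → 0.15
d₂ = 0.1475 − 0.4763 = -0.3288 → -0.33
Pr(exercise) under Q = N(−d₂) = N(0.33) = 0.6293

0.6293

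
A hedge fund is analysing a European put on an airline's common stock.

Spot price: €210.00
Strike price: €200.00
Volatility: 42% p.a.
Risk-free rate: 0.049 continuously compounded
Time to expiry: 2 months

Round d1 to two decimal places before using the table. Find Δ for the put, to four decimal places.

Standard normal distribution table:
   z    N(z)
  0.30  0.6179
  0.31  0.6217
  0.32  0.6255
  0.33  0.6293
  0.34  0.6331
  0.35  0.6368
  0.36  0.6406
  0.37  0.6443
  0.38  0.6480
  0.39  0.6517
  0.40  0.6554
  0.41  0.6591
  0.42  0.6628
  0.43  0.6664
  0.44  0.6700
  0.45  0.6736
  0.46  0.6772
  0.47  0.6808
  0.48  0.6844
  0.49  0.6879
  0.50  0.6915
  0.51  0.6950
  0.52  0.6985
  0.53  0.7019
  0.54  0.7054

σ√T = 0.42·√0.1667 = 0.1715
d₁ = [ln(210/200) + (0.049 + 0.42²/2)·0.1667] / 0.1715 = [0.0488 + 0.0229] / 0.1715 = 0.4179 → 0.42
N(d₁) = N(0.42) = 0.6628
Δ_put = N(d₁) − 1 = 0.6628 − 1 = -0.3372

-0.3372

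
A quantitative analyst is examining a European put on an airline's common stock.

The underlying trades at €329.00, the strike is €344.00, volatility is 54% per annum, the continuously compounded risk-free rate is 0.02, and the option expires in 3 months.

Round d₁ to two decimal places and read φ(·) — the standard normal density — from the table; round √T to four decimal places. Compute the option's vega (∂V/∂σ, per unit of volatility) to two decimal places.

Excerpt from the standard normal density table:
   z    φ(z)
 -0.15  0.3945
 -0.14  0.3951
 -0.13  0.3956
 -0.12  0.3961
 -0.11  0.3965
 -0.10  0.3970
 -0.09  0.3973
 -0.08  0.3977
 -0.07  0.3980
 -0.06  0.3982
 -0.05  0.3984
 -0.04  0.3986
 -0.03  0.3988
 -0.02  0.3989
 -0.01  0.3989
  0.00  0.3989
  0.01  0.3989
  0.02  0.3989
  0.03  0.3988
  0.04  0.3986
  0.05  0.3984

65.62

σ√T = 0.54·√0.25 = 0.2700
d₁ = [ln(329/344) + (0.02 + ½·0.54²)·0.25] / (σ√T) = (-0.0446 + 0.0415) / 0.2700 = -0.0116 → -0.01
√T = √0.25 = 0.5000
φ(d₁) = φ(-0.01) = 0.3989
vega = S·φ(d₁)·√T = 329·0.3989·0.5000 = 65.6191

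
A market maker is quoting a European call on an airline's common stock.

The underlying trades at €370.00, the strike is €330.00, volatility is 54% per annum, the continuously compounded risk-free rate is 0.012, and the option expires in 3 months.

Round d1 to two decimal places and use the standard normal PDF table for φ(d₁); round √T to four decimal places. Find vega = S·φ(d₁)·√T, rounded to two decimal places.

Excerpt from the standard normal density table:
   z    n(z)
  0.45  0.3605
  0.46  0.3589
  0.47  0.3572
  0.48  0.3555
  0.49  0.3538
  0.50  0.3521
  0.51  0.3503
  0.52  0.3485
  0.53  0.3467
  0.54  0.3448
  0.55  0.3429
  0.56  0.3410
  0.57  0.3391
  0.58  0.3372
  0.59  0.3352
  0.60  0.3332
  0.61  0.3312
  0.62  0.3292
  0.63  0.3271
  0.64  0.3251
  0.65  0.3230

62.73

T = 0.25;  σ√T = 0.2700
d₁ = [ln(370/330) + (0.012 + 0.54²/2)·0.25] / 0.2700 = [0.1144 + 0.0395] / 0.2700 = 0.5699 ⇒ 0.57
√T = √0.25 = 0.5000
φ(d₁) = φ(0.57) = 0.3391
vega = S·φ(d₁)·√T = 370·0.3391·0.5000 = 62.7335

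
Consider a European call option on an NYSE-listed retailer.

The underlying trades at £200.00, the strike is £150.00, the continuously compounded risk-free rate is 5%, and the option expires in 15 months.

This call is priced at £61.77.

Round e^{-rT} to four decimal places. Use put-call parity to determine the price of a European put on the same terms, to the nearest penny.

£2.68

exp(−rT) = exp(−0.05·1.25) = 0.9394
Put-call parity: C − P = S − K·e^(−rT) = 200 − 150·0.9394 = 200 − 140.9100 = 59.0900
P = C − (C − P) = 61.77 − (59.0900) = 2.6800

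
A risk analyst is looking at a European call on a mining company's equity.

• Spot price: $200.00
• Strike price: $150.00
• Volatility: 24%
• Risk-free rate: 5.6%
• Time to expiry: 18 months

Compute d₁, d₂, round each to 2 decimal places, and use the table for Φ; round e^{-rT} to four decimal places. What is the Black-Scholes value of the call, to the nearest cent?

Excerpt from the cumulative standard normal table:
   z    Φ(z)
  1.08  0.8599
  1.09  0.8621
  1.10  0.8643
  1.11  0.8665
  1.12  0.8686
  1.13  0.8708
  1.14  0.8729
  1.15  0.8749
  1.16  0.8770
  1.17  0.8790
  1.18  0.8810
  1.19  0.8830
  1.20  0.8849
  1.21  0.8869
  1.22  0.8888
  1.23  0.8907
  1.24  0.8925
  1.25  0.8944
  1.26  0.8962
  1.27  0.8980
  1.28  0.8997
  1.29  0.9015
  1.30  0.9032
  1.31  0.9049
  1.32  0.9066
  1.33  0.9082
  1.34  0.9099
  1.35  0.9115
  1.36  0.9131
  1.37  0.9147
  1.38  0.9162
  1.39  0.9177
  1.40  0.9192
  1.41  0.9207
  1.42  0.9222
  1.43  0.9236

σ√T = 0.24·√1.5 = 0.2939
d₁ = [ln(200/150) + (0.056 + ½·0.24²)·1.5] / (σ√T) = (0.2877 + 0.1272) / 0.2939 = 1.4115 which rounds to 1.41
d₂ = 1.4115 − 0.2939 = 1.1175 which rounds to 1.12
exp(−rT) = exp(−0.056·1.5) = 0.9194
C = 200·N(1.41) − 150·0.9194·N(1.12) = 200·0.9207 − 150·0.9194·0.8686 = 184.1400 − 119.7886 = 64.3514

$64.35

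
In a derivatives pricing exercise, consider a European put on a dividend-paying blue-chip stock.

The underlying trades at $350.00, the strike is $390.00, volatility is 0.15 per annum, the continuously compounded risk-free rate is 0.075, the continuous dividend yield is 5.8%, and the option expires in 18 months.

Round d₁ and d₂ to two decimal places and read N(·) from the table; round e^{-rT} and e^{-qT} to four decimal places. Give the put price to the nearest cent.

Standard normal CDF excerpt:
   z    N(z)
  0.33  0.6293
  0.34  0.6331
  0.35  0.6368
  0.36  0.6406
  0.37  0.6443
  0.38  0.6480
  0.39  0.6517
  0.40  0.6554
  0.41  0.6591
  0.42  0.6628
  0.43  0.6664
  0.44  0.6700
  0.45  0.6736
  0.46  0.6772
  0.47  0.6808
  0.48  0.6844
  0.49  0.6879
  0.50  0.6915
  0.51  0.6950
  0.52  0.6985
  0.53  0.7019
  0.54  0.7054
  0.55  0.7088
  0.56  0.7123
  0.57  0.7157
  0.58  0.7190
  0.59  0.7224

T = 1.5;  σ√T = 0.1837
d₁ = [ln(350/390) + (0.075 − 0.058 + ½·0.15²)·1.5] / (σ√T) = (-0.1082 + 0.0424) / 0.1837 = -0.3584 → -0.36
d₂ = -0.3584 − 0.1837 = -0.5421 → -0.54
exp(−qT) = exp(−0.058·1.5) = 0.9167;  exp(−rT) = exp(−0.075·1.5) = 0.8936
P = 390·0.8936·N(0.54) − 350·0.9167·N(0.36) = 390·0.8936·0.7054 − 350·0.9167·0.6406 = 245.8347 − 205.5333 = 40.3014

$40.30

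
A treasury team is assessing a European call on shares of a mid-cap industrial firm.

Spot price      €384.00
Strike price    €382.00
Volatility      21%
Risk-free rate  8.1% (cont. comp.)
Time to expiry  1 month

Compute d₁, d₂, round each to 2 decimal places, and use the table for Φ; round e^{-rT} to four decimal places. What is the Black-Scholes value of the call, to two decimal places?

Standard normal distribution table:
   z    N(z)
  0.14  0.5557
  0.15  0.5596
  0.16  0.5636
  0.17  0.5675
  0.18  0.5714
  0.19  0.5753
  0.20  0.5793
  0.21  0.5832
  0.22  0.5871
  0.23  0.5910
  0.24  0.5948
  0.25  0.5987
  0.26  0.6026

T = 0.08333;  σ√T = 0.0606
ln(S/K) + (r + σ²/2)T = ln(384/382) + (0.081 + 0.21²/2)·0.08333 = 0.0052 + 0.0086 = 0.0138
d₁ = 0.0138 / 0.0606 = 0.2278 which rounds to 0.23
d₂ = d₁ − σ√T = 0.2278 − 0.0606 = 0.1672 which rounds to 0.17
exp(−rT) = exp(−0.081·0.08333) = 0.9933
N(d₁) = N(0.23) = 0.5910;  N(d₂) = N(0.17) = 0.5675
C = 384·0.5910 − 382·0.9933·0.5675 = 226.9440 − 215.3325 = 11.6115

€11.61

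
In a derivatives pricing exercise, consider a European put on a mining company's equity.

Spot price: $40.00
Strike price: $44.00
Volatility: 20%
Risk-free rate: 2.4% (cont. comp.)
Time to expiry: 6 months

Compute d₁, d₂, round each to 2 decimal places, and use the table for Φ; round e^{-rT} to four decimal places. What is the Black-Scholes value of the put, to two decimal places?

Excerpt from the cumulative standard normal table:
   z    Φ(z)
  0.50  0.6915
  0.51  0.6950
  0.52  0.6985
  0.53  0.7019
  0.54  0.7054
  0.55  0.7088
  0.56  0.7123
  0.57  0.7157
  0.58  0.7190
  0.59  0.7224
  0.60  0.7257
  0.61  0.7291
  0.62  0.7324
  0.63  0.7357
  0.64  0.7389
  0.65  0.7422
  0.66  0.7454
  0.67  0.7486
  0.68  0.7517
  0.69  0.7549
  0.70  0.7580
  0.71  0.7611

σ√T = 0.2·√0.5 = 0.1414
ln(S/K) + (r + σ²/2)T = ln(40/44) + (0.024 + 0.2²/2)·0.5 = -0.0953 + 0.0220 = -0.0733
d₁ = -0.0733 / 0.1414 = -0.5184 ≈ -0.52
d₂ = d₁ − σ√T = -0.5184 − 0.1414 = -0.6598 ≈ -0.66
exp(−rT) = exp(−0.024·0.5) = 0.9881
P = 44·0.9881·N(0.66) − 40·N(0.52) = 44·0.9881·0.7454 − 40·0.6985 = 32.4073 − 27.9400 = 4.4673

$4.47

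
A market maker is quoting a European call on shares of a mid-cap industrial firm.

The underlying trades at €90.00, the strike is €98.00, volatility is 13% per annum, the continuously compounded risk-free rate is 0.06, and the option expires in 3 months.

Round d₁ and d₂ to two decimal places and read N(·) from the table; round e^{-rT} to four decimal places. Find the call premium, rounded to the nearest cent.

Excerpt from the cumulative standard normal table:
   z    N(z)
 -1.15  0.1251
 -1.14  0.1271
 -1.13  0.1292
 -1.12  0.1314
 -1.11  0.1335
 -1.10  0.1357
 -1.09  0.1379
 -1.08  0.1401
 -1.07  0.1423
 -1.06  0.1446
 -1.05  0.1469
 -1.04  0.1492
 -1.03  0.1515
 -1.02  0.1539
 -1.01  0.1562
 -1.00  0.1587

σ√T = 0.13·√0.25 = 0.0650
d₁ = [ln(90/98) + (0.06 + 0.13²/2)·0.25] / 0.0650 = [-0.0852 + 0.0171] / 0.0650 = -1.0469 which rounds to -1.05
d₂ = d₁ − σ√T = -1.0469 − 0.0650 = -1.1119 which rounds to -1.11
exp(−rT) = exp(−0.06·0.25) = 0.9851
C = 90·N(-1.05) − 98·0.9851·N(-1.11) = 90·0.1469 − 98·0.9851·0.1335 = 13.2210 − 12.8881 = 0.3329

€0.33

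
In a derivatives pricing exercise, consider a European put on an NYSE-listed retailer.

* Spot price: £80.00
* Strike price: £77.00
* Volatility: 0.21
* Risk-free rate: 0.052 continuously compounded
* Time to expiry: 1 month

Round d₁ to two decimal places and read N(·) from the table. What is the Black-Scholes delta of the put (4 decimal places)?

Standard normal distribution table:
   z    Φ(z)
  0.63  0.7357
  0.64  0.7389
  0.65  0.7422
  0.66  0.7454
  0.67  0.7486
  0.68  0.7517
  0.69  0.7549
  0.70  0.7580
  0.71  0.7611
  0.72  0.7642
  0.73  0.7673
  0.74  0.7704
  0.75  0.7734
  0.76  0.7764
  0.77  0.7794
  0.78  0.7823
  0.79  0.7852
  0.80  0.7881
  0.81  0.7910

-0.2327

σ√T = 0.21·√0.08333 = 0.0606
d₁ = [ln(80/77) + (0.052 + 0.21²/2)·0.08333] / 0.0606 = [0.0382 + 0.0062] / 0.0606 = 0.7323 ≈ 0.73
N(d₁) = N(0.73) = 0.7673
Δ_put = N(d₁) − 1 = 0.7673 − 1 = -0.2327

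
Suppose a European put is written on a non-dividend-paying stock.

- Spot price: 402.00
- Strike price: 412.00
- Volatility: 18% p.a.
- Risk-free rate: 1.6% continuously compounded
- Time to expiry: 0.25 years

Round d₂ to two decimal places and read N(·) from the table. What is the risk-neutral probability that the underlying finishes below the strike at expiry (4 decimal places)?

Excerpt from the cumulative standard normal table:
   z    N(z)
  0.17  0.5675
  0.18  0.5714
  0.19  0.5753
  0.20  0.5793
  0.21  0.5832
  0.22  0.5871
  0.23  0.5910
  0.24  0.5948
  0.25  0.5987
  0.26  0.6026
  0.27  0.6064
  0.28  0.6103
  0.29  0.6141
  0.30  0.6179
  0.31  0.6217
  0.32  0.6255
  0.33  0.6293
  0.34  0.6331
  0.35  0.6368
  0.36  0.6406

0.6064

σ√T = 0.18 × 0.5000 = 0.0900
d₁ = [ln(402/412) + (0.016 + ½·0.18²)·0.25] / (σ√T) = (-0.0246 + 0.0080) / 0.0900 = -0.1836 → -0.18
d₂ = -0.1836 − 0.0900 = -0.2736 → -0.27
Risk-neutral Pr[S_T < K] = N(−d₂) = N(0.27) = 0.6064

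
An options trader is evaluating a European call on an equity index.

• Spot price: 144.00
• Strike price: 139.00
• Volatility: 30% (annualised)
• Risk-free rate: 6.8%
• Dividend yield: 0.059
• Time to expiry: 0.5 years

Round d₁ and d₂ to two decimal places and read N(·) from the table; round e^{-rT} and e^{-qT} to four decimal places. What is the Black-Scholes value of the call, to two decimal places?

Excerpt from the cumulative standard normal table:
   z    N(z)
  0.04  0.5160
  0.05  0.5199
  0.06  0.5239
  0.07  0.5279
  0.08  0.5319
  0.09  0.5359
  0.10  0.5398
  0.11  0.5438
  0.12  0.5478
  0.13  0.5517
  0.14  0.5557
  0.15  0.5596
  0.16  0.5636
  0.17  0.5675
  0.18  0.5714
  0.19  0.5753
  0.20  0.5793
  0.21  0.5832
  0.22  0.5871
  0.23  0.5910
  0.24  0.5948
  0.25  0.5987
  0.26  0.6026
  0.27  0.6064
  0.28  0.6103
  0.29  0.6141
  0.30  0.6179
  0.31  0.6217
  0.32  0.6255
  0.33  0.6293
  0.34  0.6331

14.39

σ√T = 0.3 × 0.7071 = 0.2121
d₁ = [ln(144/139) + (0.068 − 0.059 + 0.3²/2)·0.5] / 0.2121 = [0.0353 + 0.0270] / 0.2121 = 0.2939 which rounds to 0.29
d₂ = d₁ − σ√T = 0.2939 − 0.2121 = 0.0817 which rounds to 0.08
exp(−qT) = exp(−0.059·0.5) = 0.9709;  exp(−rT) = exp(−0.068·0.5) = 0.9666
N(d₁) = N(0.29) = 0.6141;  N(d₂) = N(0.08) = 0.5319
C = 144·0.9709·0.6141 − 139·0.9666·0.5319 = 85.8571 − 71.4647 = 14.3924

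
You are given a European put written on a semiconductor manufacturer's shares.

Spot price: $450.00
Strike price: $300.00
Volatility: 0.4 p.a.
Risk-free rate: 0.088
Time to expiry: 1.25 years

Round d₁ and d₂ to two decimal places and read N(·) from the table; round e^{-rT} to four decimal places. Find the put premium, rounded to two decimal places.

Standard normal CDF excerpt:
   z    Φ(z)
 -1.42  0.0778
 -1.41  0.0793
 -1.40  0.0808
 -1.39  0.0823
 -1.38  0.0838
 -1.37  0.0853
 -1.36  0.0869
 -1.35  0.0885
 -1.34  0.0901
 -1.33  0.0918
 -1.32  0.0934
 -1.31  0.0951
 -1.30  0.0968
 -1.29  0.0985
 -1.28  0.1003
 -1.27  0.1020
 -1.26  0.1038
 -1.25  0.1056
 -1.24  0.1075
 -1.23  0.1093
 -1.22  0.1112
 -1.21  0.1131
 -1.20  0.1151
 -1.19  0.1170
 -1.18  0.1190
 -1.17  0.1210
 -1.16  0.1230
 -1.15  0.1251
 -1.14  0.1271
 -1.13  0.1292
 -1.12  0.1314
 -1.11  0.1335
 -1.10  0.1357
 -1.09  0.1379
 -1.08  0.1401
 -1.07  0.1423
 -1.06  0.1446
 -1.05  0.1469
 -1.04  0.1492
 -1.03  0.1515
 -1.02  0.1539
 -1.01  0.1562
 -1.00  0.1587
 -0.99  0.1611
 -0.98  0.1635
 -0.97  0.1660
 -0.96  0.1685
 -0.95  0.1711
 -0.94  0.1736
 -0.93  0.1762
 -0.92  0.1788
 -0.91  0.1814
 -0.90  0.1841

$9.64

σ√T = 0.4·√1.25 = 0.4472
d₁ = [ln(450/300) + (0.088 + 0.4²/2)·1.25] / 0.4472 = [0.4055 + 0.2100] / 0.4472 = 1.3762 ≈ 1.38
d₂ = d₁ − σ√T = 1.3762 − 0.4472 = 0.9290 ≈ 0.93
e^(−rT) = e^(−0.088·1.25) = 0.8958
N(−d₂) = N(-0.93) = 0.1762;  N(−d₁) = N(-1.38) = 0.0838
P = 300·0.8958·0.1762 − 450·0.0838 = 47.3520 − 37.7100 = 9.6420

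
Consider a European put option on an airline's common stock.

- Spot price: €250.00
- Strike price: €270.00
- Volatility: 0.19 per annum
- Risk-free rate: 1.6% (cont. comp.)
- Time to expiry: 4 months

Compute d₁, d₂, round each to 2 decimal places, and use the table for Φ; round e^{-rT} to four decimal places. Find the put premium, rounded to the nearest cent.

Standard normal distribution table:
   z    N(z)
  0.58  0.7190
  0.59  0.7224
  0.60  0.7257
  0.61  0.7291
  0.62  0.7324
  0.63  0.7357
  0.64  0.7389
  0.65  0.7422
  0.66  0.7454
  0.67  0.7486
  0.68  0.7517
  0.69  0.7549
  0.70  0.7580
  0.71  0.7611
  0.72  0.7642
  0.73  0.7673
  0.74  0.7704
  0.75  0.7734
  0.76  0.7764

σ√T = 0.19·√0.3333 = 0.1097
d₁ = [ln(250/270) + (0.016 + 0.19²/2)·0.3333] / 0.1097 = [-0.0770 + 0.0113] / 0.1097 = -0.5981 which rounds to -0.60
d₂ = d₁ − σ√T = -0.5981 − 0.1097 = -0.7078 which rounds to -0.71
exp(−rT) = exp(−0.016·0.3333) = 0.9947
N(−d₂) = N(0.71) = 0.7611;  N(−d₁) = N(0.60) = 0.7257
P = 270·0.9947·0.7611 − 250·0.7257 = 204.4079 − 181.4250 = 22.9829

€22.98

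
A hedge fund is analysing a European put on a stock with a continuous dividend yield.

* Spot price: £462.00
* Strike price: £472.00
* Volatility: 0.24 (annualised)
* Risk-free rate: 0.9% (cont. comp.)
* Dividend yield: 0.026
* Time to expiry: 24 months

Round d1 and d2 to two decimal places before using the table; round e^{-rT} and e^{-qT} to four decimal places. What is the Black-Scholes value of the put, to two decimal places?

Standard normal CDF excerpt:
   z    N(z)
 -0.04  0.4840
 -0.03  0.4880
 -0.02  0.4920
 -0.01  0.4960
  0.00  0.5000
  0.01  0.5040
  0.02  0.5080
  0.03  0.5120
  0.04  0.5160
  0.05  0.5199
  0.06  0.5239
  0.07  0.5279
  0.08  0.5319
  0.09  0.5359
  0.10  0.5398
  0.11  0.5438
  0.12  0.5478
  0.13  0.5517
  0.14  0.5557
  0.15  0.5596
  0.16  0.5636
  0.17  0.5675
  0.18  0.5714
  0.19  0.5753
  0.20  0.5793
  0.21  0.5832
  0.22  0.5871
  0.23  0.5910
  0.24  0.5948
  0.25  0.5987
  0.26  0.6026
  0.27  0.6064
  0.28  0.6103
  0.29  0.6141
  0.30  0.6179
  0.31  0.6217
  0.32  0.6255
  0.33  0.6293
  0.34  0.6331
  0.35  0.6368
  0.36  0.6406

σ√T = 0.24 × 1.4142 = 0.3394
d₁ = [ln(462/472) + (0.009 − 0.026 + 0.24²/2)·2] / 0.3394 = [-0.0214 + 0.0236] / 0.3394 = 0.0064 ≈ 0.01
d₂ = d₁ − σ√T = 0.0064 − 0.3394 = -0.3330 ≈ -0.33
e^(−qT) = e^(−0.026·2) = 0.9493;  e^(−rT) = e^(−0.009·2) = 0.9822
N(−d₂) = N(0.33) = 0.6293;  N(−d₁) = N(-0.01) = 0.4960
P = 472·0.9822·0.6293 − 462·0.9493·0.4960 = 291.7425 − 217.5340 = 74.2085

£74.21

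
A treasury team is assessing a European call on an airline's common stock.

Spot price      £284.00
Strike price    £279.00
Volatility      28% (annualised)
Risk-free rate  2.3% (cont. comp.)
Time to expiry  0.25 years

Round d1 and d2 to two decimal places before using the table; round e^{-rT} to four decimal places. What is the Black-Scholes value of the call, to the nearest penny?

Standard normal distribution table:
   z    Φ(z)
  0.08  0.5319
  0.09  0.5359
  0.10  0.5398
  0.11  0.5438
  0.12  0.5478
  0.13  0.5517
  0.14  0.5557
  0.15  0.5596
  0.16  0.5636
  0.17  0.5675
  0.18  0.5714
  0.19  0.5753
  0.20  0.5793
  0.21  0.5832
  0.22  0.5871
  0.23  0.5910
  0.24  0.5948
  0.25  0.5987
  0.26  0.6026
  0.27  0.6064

T = 0.25;  σ√T = 0.1400
ln(S/K) + (r + σ²/2)T = ln(284/279) + (0.023 + 0.28²/2)·0.25 = 0.0178 + 0.0156 = 0.0333
d₁ = 0.0333 / 0.1400 = 0.2379 ⇒ 0.24
d₂ = d₁ − σ√T = 0.2379 − 0.1400 = 0.0979 ⇒ 0.10
exp(−rT) = exp(−0.023·0.25) = 0.9943
N(d₁) = N(0.24) = 0.5948;  N(d₂) = N(0.10) = 0.5398
C = 284·0.5948 − 279·0.9943·0.5398 = 168.9232 − 149.7458 = 19.1774

£19.18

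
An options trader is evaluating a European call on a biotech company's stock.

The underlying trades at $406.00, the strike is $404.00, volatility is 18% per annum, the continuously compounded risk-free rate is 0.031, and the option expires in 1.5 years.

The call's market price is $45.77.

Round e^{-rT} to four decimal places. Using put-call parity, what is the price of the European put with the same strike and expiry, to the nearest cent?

$25.43

exp(−rT) = exp(−0.031·1.5) = 0.9546
Put-call parity: C − P = S − K·e^(−rT) = 406 − 404·0.9546 = 406 − 385.6584 = 20.3416
P = C − (C − P) = 45.77 − (20.3416) = 25.4284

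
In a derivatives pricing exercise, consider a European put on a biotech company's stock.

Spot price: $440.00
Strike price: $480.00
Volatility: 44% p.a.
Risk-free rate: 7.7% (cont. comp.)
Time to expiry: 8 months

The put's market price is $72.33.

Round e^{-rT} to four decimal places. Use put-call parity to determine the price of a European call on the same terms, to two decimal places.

$56.33

e^(−rT) = e^(−0.077·0.6667) = 0.9500
Put-call parity: C − P = S − K·e^(−rT) = 440 − 480·0.9500 = 440 − 456.0000 = -16.0000
C = P + (C − P) = 72.33 + (-16.0000) = 56.3300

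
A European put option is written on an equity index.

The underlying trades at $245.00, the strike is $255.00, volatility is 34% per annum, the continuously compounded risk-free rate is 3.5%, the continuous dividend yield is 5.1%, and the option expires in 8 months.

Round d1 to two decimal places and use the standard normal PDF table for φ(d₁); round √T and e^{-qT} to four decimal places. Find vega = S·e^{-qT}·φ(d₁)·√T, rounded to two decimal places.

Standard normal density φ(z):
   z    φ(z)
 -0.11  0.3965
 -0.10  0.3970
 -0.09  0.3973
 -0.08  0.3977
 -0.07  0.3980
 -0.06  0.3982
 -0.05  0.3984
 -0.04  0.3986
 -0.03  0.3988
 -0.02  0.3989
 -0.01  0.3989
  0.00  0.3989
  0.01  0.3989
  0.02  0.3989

77.07

σ√T = 0.34 × 0.8165 = 0.2776
d₁ = [ln(245/255) + (0.035 − 0.051 + 0.34²/2)·0.6667] / 0.2776 = [-0.0400 + 0.0279] / 0.2776 = -0.0437 → -0.04
√T = √0.6667 = 0.8165
φ(d₁) = φ(-0.04) = 0.3986
e^(−qT) = e^(−0.051·0.6667) = 0.9666
vega = S·e^(−qT)·φ(d₁)·√T = 245·0.9666·0.3986·0.8165 = 77.0737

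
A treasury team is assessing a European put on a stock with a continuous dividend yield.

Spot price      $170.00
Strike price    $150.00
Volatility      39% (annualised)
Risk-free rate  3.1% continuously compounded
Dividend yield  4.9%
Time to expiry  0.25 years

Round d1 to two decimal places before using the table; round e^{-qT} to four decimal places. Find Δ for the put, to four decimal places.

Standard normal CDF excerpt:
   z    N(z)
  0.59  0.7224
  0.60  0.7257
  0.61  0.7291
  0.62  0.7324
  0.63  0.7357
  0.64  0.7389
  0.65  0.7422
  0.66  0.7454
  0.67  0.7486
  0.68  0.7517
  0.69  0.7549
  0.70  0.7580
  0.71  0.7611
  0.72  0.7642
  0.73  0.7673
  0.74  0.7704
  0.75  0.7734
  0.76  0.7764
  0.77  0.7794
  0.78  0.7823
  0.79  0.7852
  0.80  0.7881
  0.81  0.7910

-0.2329

σ√T = 0.39 × 0.5000 = 0.1950
d₁ = [ln(170/150) + (0.031 − 0.049 + ½·0.39²)·0.25] / (σ√T) = (0.1252 + 0.0145) / 0.1950 = 0.7163 which rounds to 0.72
N(d₁) = N(0.72) = 0.7642
Δ_put = e^(−qT)·(N(d₁) − 1) = 0.9878·(0.7642 − 1) = -0.2329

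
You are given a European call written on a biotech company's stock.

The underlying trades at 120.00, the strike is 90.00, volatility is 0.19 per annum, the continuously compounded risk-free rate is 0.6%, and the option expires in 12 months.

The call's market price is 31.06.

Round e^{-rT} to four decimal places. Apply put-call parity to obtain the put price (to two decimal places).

exp(−rT) = exp(−0.006·1) = 0.9940
Put-call parity: C − P = S − K·e^(−rT) = 120 − 90·0.9940 = 120 − 89.4600 = 30.5400
P = C − (C − P) = 31.06 − (30.5400) = 0.5200

0.52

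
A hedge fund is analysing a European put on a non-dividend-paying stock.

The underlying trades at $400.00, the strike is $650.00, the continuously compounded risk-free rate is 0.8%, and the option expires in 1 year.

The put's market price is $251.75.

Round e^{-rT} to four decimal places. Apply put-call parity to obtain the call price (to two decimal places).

e^(−rT) = e^(−0.008·1) = 0.9920
Put-call parity: C − P = S − K·e^(−rT) = 400 − 650·0.9920 = 400 − 644.8000 = -244.8000
C = P + (C − P) = 251.75 + (-244.8000) = 6.9500

$6.95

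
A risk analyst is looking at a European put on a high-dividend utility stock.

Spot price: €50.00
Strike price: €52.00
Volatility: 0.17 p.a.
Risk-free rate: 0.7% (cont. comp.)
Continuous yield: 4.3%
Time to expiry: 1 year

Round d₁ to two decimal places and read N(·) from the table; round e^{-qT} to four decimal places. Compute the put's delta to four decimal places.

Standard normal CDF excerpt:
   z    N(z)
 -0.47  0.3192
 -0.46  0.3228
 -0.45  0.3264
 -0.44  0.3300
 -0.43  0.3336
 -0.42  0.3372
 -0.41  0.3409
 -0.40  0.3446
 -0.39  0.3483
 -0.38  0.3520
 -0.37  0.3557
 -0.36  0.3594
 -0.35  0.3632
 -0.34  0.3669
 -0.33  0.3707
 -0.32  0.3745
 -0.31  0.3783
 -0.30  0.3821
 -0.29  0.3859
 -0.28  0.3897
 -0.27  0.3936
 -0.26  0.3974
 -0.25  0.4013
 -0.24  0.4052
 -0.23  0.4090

-0.6136

σ√T = 0.17 × 1.0000 = 0.1700
d₁ = [ln(50/52) + (0.007 − 0.043 + 0.17²/2)·1] / 0.1700 = [-0.0392 − 0.0215] / 0.1700 = -0.3575 → -0.36
N(d₁) = N(-0.36) = 0.3594
Δ_put = e^(−qT)·(N(d₁) − 1) = 0.9579·(0.3594 − 1) = -0.6136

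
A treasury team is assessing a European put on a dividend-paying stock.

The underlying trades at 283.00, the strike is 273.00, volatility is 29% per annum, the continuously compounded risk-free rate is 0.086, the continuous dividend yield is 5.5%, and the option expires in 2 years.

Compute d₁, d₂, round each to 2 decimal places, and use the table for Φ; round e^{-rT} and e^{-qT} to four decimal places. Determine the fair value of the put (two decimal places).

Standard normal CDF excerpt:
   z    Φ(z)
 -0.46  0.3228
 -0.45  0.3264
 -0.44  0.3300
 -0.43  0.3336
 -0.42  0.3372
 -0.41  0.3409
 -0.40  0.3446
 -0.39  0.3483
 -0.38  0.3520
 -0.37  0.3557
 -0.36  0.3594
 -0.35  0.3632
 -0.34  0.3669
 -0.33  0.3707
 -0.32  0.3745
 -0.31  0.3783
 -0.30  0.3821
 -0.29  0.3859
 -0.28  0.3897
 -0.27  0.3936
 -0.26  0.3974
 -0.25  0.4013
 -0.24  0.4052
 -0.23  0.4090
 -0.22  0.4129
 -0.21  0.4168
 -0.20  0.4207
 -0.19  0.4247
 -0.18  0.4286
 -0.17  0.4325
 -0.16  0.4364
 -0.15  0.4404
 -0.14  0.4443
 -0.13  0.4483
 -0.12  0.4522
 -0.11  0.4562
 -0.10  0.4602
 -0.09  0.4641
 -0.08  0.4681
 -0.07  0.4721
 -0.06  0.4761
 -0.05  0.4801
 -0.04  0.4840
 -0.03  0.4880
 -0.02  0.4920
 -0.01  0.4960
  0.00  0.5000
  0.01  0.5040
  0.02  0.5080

σ√T = 0.29 × 1.4142 = 0.4101
ln(S/K) + (r − q + σ²/2)T = ln(283/273) + (0.086 − 0.055 + 0.29²/2)·2 = 0.0360 + 0.1461 = 0.1821
d₁ = 0.1821 / 0.4101 = 0.4440 → 0.44
d₂ = d₁ − σ√T = 0.4440 − 0.4101 = 0.0338 → 0.03
e^(−qT) = e^(−0.055·2) = 0.8958;  e^(−rT) = e^(−0.086·2) = 0.8420
N(−d₂) = N(-0.03) = 0.4880;  N(−d₁) = N(-0.44) = 0.3300
P = 273·0.8420·0.4880 − 283·0.8958·0.3300 = 112.1746 − 83.6588 = 28.5158

28.52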